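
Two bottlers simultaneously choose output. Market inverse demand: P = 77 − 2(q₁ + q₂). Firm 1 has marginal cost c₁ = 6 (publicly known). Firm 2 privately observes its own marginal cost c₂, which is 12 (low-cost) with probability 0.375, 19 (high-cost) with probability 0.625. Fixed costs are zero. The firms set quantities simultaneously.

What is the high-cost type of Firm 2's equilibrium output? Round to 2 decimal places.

Type-c best response for Firm 2: q₂(c) = (77 − c)/4 − q₁/2.
Firm 1 maximizes expected profit; its first-order condition is 77 − 4q₁ − 2E[q₂] − 6 = 0.
Substituting E[q₂] and solving: E[c₂] = 16.375, so q₁ = (77 − 2·6 + 16.375)/6 = 13.5625.
q₂(high-cost) = (77 − 19 − 2·13.5625)/4 = 7.71875.

7.72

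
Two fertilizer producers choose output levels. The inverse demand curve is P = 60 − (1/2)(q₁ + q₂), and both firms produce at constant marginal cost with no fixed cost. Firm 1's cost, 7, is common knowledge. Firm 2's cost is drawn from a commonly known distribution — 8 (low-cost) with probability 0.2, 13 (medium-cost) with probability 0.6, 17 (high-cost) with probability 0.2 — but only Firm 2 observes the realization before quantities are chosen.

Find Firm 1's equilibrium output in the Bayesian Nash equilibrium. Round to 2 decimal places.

39.20

Type-c best response for Firm 2: q₂(c) = (60 − c) − q₁/2.
Firm 1 maximizes expected profit; its first-order condition is 60 − q₁ − (1/2)E[q₂] − 7 = 0.
Substituting E[q₂] and solving: E[c₂] = 12.8, so q₁ = (60 − 2·7 + 12.8)/(3/2) = 39.2.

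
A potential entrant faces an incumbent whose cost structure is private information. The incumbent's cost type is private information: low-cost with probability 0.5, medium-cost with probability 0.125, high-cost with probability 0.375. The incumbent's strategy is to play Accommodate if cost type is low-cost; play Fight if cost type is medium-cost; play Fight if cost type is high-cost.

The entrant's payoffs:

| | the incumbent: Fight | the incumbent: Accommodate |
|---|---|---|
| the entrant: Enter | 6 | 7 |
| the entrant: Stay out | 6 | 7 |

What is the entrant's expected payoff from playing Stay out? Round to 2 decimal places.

6.50

E[Stay out] = 0.5·7 + 0.125·6 + 0.375·6 = 3.5 + 0.75 + 2.25 = 6.5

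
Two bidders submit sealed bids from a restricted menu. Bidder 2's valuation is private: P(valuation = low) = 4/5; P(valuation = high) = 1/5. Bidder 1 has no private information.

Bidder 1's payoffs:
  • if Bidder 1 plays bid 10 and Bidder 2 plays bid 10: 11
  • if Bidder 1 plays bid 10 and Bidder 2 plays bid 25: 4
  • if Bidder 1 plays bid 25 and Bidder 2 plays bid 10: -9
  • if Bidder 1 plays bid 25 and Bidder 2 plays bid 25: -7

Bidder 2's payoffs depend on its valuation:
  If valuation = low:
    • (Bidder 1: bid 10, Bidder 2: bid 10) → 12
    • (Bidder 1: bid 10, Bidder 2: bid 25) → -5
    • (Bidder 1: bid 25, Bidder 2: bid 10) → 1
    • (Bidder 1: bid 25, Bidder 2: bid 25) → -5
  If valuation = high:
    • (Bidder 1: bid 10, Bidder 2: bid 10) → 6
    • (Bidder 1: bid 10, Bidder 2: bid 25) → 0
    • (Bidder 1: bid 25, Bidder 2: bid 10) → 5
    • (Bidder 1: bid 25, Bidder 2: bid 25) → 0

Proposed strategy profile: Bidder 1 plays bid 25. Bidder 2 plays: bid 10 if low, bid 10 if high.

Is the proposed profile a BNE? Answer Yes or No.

No

A profile is a BNE iff every type of every player is best-responding given beliefs about the other side.
Bidder 1 plays bid 25: E[bid 25] = 4/5·(-9) + 1/5·(-9) = -9; E[bid 10] = 11. Not best-responding. ✗
Bidder 2 (valuation low), facing bid 25: bid 10 gives 1, bid 25 gives -5. Proposed bid 10 is best. ✓
Bidder 2 (valuation high), facing bid 25: bid 10 gives 5, bid 25 gives 0. Proposed bid 10 is best. ✓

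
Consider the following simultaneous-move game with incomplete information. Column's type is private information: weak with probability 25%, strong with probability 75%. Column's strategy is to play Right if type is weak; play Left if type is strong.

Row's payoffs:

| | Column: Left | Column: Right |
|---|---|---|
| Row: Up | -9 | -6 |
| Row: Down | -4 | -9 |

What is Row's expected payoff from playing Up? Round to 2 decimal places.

E[Up] = 0.25·(-6) + 0.75·(-9) = (-1.5) + (-6.75) = -8.25

-8.25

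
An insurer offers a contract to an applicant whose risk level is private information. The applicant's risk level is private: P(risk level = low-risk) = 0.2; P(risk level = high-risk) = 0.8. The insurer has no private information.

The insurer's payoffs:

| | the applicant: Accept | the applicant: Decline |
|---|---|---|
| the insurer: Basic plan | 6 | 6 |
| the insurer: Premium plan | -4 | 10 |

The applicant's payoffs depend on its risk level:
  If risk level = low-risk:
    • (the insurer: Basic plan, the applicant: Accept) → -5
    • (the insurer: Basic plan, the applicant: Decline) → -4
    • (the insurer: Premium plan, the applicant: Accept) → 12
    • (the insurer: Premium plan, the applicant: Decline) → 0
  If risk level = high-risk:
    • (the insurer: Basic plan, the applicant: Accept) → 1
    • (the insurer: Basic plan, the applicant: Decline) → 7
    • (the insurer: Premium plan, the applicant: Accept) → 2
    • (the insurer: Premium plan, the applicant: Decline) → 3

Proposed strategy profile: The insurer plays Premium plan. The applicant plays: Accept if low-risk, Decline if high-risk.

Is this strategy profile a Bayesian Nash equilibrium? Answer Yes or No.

The insurer plays Premium plan: E[Premium plan] = 0.2·(-4) + 0.8·(10) = 7.2; E[Basic plan] = 6. Best-responding. ✓
The applicant (risk level low-risk), facing Premium plan: Accept gives 12, Decline gives 0. Proposed Accept is best. ✓
The applicant (risk level high-risk), facing Premium plan: Accept gives 2, Decline gives 3. Proposed Decline is best. ✓

Yes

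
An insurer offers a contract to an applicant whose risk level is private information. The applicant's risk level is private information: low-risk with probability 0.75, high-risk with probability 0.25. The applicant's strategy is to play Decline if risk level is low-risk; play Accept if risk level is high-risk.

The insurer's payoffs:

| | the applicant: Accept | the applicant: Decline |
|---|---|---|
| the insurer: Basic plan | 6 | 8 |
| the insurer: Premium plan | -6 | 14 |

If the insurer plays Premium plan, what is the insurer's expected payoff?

E[Premium plan] = 0.75·14 + 0.25·(-6) = 10.5 + (-1.5) = 9

9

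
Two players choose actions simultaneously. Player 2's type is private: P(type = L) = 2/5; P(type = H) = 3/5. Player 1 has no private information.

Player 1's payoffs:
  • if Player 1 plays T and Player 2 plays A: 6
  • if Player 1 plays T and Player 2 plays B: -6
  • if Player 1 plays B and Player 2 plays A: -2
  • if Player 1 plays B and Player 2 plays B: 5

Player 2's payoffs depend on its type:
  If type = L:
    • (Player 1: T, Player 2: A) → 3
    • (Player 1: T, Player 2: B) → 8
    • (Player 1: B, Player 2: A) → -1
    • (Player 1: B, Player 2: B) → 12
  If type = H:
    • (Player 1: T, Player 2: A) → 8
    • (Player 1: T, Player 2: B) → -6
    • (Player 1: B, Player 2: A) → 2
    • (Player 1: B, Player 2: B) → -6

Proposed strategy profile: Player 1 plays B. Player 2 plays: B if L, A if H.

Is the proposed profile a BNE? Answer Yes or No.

Player 1 plays B: E[B] = 2/5·(5) + 3/5·(-2) = 4/5; E[T] = 6/5. Not best-responding. ✗
Player 2 (type L), facing B: A gives -1, B gives 12. Proposed B is best. ✓
Player 2 (type H), facing B: A gives 2, B gives -6. Proposed A is best. ✓

No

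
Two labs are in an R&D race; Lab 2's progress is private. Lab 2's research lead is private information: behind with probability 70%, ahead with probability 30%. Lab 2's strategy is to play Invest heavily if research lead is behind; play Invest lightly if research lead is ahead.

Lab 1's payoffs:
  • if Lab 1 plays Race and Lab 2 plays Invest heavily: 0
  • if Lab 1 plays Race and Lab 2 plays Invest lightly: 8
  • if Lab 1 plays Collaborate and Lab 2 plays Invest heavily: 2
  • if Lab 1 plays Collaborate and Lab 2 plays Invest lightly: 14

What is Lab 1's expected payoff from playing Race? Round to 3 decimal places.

2.400

Take the expectation over Lab 2's research lead, weighting each type's action by its prior probability.
E[Race] = 0.7·0 + 0.3·8 = 0 + 2.4 = 2.4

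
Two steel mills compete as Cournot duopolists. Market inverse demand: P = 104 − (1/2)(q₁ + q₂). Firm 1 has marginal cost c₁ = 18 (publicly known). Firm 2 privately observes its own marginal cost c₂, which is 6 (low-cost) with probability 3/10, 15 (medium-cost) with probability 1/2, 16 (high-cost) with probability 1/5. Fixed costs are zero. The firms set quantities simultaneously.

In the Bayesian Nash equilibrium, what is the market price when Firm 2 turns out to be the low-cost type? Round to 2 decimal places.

Type-c best response for Firm 2: q₂(c) = (104 − c) − q₁/2.
Firm 1 maximizes expected profit; its first-order condition is 104 − q₁ − (1/2)E[q₂] − 18 = 0.
Substituting E[q₂] and solving: E[c₂] = 12.5, so q₁ = (104 − 2·18 + 12.5)/(3/2) = 53.6667.
q₂(low-cost) = 71.1667, so P = 104 − (1/2)·(53.6667 + 71.1667) = 41.5833.

41.58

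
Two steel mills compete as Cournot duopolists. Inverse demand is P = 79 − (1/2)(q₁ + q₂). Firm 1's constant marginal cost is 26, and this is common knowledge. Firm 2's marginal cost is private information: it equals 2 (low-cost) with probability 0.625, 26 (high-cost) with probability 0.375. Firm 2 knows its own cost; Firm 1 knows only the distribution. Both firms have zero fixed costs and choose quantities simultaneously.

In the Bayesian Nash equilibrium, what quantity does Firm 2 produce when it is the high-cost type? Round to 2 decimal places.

Type-c best response for Firm 2: q₂(c) = (79 − c) − q₁/2.
Firm 1 maximizes expected profit; its first-order condition is 79 − q₁ − (1/2)E[q₂] − 26 = 0.
Substituting E[q₂] and solving: E[c₂] = 11, so q₁ = (79 − 2·26 + 11)/(3/2) = 25.3333.
q₂(high-cost) = (79 − 26 − (1/2)·25.3333) = 40.3333.

40.33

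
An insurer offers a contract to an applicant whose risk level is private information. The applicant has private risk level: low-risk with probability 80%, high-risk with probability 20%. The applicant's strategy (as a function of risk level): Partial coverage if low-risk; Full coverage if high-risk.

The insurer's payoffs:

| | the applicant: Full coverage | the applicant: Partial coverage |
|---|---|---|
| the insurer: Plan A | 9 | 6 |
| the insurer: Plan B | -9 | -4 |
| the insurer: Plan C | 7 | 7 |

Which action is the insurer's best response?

Plan C

E[Plan A] = 0.8·(6) + 0.2·(9) = 6.6
E[Plan B] = 0.8·(-4) + 0.2·(-9) = -5
E[Plan C] = 0.8·(7) + 0.2·(7) = 7
Best response: Plan C (7 is the largest).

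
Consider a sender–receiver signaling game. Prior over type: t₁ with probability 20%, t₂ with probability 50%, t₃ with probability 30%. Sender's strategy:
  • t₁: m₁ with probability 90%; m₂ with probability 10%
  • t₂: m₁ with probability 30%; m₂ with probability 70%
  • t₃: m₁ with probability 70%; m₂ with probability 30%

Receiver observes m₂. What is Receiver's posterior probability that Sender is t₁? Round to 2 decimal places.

P(m₂) = 0.2·0.1 + 0.5·0.7 + 0.3·0.3 = 0.46
P(t₁ | m₂) = (0.2·0.1) / 0.46 = 0.02 / 0.46 = 0.0434783

0.04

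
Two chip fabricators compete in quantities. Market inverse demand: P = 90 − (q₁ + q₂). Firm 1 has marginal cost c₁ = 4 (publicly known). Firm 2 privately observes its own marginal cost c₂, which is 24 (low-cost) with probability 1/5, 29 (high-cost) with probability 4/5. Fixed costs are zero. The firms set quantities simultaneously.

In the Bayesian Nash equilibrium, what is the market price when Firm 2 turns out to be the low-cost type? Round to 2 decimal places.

38.67

Each type of Firm 2 best-responds to q₁; Firm 1 best-responds to the expected q₂ over Firm 2's types.
Firm 2 with cost c maximizes (90 − (q₁+q₂) − c)·q₂, giving q₂(c) = (90 − c − q₁)/2.
E[c₂] = 1/5·24 + 4/5·29 = 28
Firm 1's FOC against E[q₂] yields q₁ = (90 − 2·4 + E[c₂])/3 = (90 − 8 + 28)/3 = 36.6667.
q₂(low-cost) = 14.6667, so P = 90 − (36.6667 + 14.6667) = 38.6667.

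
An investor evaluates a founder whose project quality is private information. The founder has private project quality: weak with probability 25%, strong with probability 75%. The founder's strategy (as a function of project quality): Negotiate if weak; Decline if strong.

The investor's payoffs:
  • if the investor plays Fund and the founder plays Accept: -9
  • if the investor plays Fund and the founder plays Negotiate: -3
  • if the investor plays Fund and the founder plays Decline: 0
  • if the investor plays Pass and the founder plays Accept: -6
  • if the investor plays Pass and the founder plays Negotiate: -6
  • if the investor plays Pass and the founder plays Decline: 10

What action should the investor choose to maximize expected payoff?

Pass

E[Fund] = 0.25·(-3) + 0.75·(0) = -0.75
E[Pass] = 0.25·(-6) + 0.75·(10) = 6
Best response: Pass (6 is the largest).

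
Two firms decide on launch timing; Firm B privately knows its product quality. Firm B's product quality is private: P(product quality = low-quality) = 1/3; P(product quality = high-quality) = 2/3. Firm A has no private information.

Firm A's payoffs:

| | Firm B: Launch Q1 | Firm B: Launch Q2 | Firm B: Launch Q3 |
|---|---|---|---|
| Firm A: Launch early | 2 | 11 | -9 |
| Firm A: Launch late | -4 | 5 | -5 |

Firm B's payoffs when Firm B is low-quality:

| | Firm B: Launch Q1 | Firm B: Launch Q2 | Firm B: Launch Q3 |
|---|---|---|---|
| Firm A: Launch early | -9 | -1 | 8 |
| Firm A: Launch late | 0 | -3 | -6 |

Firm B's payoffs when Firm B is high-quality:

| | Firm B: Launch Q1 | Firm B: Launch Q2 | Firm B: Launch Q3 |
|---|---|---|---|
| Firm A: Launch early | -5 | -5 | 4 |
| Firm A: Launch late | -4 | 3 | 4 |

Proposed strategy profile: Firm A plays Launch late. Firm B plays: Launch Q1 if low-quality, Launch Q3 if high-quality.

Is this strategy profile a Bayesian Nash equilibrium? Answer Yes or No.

A profile is a BNE iff every type of every player is best-responding given beliefs about the other side.
Firm A plays Launch late: E[Launch late] = 1/3·(-4) + 2/3·(-5) = -14/3; E[Launch early] = -16/3. Best-responding. ✓
Firm B (product quality low-quality), facing Launch late: Launch Q1 gives 0, Launch Q2 gives -3, Launch Q3 gives -6. Proposed Launch Q1 is best. ✓
Firm B (product quality high-quality), facing Launch late: Launch Q1 gives -4, Launch Q2 gives 3, Launch Q3 gives 4. Proposed Launch Q3 is best. ✓

Yes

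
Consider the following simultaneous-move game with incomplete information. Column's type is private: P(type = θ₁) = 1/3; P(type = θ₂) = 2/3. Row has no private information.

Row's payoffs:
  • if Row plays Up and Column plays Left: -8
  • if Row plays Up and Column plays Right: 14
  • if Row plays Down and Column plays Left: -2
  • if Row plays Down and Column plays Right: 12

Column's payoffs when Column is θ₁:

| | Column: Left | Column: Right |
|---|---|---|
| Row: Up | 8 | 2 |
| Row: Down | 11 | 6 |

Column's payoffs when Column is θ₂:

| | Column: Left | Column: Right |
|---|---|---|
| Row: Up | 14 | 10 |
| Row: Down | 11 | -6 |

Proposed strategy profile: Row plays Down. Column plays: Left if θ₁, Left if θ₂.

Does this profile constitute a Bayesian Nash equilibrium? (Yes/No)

A profile is a BNE iff every type of every player is best-responding given beliefs about the other side.
Row plays Down: E[Down] = 1/3·(-2) + 2/3·(-2) = -2; E[Up] = -8. Best-responding. ✓
Column (type θ₁), facing Down: Left gives 11, Right gives 6. Proposed Left is best. ✓
Column (type θ₂), facing Down: Left gives 11, Right gives -6. Proposed Left is best. ✓

Yes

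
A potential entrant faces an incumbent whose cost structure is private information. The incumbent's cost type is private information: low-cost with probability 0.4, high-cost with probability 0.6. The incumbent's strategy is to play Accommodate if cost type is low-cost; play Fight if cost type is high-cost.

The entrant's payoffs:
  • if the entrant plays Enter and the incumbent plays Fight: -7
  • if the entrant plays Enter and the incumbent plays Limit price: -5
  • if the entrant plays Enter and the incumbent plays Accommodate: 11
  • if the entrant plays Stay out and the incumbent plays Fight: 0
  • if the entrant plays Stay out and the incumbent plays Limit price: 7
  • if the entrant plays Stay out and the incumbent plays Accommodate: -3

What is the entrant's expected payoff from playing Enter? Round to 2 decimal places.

0.20

Take the expectation over the incumbent's cost type, weighting each type's action by its prior probability.
E[Enter] = 0.4·11 + 0.6·(-7) = 4.4 + (-4.2) = 0.2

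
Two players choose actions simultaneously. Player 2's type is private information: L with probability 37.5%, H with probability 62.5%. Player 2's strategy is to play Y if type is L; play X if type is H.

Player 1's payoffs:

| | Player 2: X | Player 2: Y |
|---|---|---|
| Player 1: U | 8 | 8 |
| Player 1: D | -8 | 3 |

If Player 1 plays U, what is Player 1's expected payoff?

8

E[U] = 0.375·8 + 0.625·8 = 3 + 5 = 8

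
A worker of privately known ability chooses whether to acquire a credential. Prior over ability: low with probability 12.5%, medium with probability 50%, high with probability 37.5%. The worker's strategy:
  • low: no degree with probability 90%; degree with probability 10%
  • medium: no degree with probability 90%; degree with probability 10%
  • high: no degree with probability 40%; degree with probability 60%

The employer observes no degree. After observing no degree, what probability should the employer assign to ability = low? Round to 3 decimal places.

Apply Bayes' rule using the sender's strategy as the likelihood.
P(no degree) = 0.125·0.9 + 0.5·0.9 + 0.375·0.4 = 0.7125
P(low | no degree) = (0.125·0.9) / 0.7125 = 0.1125 / 0.7125 = 0.157895

0.158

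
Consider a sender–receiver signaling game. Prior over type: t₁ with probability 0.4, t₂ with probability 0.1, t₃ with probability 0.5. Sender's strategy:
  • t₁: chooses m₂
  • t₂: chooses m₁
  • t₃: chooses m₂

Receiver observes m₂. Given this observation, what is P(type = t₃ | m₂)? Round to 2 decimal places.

Apply Bayes' rule using the sender's strategy as the likelihood.
P(m₂) = 0.4·1 + 0.1·0 + 0.5·1 = 0.9
P(t₃ | m₂) = (0.5·1) / 0.9 = 0.5 / 0.9 = 0.555556

0.56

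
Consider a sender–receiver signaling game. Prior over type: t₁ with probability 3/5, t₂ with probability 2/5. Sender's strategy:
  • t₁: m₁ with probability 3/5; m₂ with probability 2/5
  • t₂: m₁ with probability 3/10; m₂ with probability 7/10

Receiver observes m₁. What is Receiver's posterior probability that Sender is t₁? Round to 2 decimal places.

0.75

Apply Bayes' rule using the sender's strategy as the likelihood.
P(m₁) = (3/5)·(3/5) + (2/5)·(3/10) = 12/25
P(t₁ | m₁) = ((3/5)·(3/5)) / (12/25) = (9/25) / (12/25) = 3/4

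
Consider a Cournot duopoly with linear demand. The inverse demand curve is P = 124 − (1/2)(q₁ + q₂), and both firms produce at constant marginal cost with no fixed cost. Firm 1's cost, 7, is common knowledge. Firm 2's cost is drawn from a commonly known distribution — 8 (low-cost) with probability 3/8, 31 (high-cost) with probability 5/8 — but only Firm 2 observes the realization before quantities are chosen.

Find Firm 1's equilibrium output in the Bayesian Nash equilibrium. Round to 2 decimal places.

Each type of Firm 2 best-responds to q₁; Firm 1 best-responds to the expected q₂ over Firm 2's types.
Firm 2 with cost c maximizes (124 − (1/2)(q₁+q₂) − c)·q₂, giving q₂(c) = (124 − c − (1/2)q₁).
E[c₂] = 3/8·8 + 5/8·31 = 22.375
Firm 1's FOC against E[q₂] yields q₁ = (124 − 2·7 + E[c₂])/(3/2) = (124 − 14 + 22.375)/(3/2) = 88.25.

88.25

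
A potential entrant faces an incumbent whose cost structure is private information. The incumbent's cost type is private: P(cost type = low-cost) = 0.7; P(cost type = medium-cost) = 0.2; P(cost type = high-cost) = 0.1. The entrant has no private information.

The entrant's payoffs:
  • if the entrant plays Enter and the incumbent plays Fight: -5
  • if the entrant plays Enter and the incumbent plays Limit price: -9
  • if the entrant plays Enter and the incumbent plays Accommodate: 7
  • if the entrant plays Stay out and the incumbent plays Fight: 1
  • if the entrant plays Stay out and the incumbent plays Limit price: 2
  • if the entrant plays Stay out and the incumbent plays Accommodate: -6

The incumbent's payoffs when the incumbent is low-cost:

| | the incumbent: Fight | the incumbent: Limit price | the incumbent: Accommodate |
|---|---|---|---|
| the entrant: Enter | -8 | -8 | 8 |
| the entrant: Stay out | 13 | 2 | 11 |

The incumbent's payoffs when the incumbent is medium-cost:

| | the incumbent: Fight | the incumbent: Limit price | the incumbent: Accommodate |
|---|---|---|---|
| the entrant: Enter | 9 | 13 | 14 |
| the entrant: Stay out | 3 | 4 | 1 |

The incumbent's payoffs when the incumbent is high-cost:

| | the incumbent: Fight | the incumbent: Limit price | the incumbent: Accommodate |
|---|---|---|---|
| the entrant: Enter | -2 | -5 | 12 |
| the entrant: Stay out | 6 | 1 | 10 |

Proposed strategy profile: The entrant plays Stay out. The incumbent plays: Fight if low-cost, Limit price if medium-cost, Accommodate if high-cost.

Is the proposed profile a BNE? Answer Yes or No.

A profile is a BNE iff every type of every player is best-responding given beliefs about the other side.
The entrant plays Stay out: E[Stay out] = 0.7·(1) + 0.2·(2) + 0.1·(-6) = 0.5; E[Enter] = -4.6. Best-responding. ✓
The incumbent (cost type low-cost), facing Stay out: Fight gives 13, Limit price gives 2, Accommodate gives 11. Proposed Fight is best. ✓
The incumbent (cost type medium-cost), facing Stay out: Fight gives 3, Limit price gives 4, Accommodate gives 1. Proposed Limit price is best. ✓
The incumbent (cost type high-cost), facing Stay out: Fight gives 6, Limit price gives 1, Accommodate gives 10. Proposed Accommodate is best. ✓

Yes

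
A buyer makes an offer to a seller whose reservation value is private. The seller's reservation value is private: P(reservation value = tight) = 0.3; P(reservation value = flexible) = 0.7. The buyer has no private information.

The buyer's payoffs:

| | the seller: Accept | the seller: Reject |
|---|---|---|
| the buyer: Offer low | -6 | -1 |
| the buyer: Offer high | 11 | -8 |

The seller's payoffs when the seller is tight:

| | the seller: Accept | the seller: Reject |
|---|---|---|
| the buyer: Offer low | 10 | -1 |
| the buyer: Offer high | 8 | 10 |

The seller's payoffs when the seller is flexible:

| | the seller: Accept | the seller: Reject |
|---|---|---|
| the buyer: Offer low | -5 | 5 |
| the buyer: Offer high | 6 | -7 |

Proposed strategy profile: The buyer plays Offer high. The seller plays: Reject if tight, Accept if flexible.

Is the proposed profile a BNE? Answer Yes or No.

A profile is a BNE iff every type of every player is best-responding given beliefs about the other side.
The buyer plays Offer high: E[Offer high] = 0.3·(-8) + 0.7·(11) = 5.3; E[Offer low] = -4.5. Best-responding. ✓
The seller (reservation value tight), facing Offer high: Accept gives 8, Reject gives 10. Proposed Reject is best. ✓
The seller (reservation value flexible), facing Offer high: Accept gives 6, Reject gives -7. Proposed Accept is best. ✓

Yes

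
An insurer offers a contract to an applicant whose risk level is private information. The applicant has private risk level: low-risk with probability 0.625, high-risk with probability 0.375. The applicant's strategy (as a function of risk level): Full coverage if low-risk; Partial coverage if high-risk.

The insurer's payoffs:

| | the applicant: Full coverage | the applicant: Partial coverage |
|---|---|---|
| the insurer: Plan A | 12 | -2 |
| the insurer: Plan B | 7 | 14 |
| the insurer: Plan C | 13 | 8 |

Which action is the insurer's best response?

Plan C

E[Plan A] = 0.625·(12) + 0.375·(-2) = 6.75
E[Plan B] = 0.625·(7) + 0.375·(14) = 9.625
E[Plan C] = 0.625·(13) + 0.375·(8) = 11.125
Best response: Plan C (11.125 is the largest).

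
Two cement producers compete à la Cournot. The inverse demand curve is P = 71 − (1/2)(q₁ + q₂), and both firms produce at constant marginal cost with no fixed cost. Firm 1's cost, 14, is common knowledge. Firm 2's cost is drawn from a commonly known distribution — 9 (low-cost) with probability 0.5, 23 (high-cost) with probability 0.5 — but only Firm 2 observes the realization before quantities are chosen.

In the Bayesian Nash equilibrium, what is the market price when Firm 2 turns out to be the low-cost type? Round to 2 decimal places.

Each type of Firm 2 best-responds to q₁; Firm 1 best-responds to the expected q₂ over Firm 2's types.
Firm 2 with cost c maximizes (71 − (1/2)(q₁+q₂) − c)·q₂, giving q₂(c) = (71 − c − (1/2)q₁).
E[c₂] = 0.5·9 + 0.5·23 = 16
Firm 1's FOC against E[q₂] yields q₁ = (71 − 2·14 + E[c₂])/(3/2) = (71 − 28 + 16)/(3/2) = 39.3333.
q₂(low-cost) = 42.3333, so P = 71 − (1/2)·(39.3333 + 42.3333) = 30.1667.

30.17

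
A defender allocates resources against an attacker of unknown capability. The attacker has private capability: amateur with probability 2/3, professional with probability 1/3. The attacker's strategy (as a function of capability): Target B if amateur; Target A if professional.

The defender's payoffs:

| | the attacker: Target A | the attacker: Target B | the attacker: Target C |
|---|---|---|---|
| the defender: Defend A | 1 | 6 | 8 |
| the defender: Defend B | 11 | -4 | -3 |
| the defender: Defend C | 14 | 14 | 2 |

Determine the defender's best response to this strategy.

E[Defend A] = 2/3·(6) + 1/3·(1) = 13/3
E[Defend B] = 2/3·(-4) + 1/3·(11) = 1
E[Defend C] = 2/3·(14) + 1/3·(14) = 14
Best response: Defend C (14 is the largest).

Defend C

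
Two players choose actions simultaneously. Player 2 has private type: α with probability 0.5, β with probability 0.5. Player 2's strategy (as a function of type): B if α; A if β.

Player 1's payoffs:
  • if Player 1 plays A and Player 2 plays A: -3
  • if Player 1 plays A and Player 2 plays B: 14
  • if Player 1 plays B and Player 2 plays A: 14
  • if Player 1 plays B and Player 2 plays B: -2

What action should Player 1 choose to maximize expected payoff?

B

E[A] = 0.5·(14) + 0.5·(-3) = 5.5
E[B] = 0.5·(-2) + 0.5·(14) = 6
Best response: B (6 is the largest).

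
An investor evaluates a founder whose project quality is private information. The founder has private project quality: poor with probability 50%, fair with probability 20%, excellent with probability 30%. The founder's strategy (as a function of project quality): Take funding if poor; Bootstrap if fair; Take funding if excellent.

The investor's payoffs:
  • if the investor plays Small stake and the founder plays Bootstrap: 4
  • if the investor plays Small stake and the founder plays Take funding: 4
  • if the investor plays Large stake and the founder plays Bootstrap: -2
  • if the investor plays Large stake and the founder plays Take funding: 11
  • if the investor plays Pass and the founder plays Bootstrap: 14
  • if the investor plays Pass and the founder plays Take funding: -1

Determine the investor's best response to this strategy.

E[Small stake] = 0.5·(4) + 0.2·(4) + 0.3·(4) = 4
E[Large stake] = 0.5·(11) + 0.2·(-2) + 0.3·(11) = 8.4
E[Pass] = 0.5·(-1) + 0.2·(14) + 0.3·(-1) = 2
Best response: Large stake (8.4 is the largest).

Large stake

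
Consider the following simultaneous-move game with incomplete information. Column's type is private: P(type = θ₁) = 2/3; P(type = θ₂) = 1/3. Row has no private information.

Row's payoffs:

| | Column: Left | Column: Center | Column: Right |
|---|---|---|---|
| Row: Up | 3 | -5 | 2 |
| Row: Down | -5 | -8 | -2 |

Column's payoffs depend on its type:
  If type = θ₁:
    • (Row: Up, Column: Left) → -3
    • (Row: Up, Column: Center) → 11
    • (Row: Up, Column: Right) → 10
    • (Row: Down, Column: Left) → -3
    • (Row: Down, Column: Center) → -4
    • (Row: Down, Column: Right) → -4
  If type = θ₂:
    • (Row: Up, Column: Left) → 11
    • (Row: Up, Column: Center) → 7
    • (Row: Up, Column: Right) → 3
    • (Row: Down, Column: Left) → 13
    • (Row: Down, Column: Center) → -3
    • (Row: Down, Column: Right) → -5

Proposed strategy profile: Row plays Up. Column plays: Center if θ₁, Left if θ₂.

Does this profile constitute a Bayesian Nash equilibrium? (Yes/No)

A profile is a BNE iff every type of every player is best-responding given beliefs about the other side.
Row plays Up: E[Up] = 2/3·(-5) + 1/3·(3) = -7/3; E[Down] = -7. Best-responding. ✓
Column (type θ₁), facing Up: Left gives -3, Center gives 11, Right gives 10. Proposed Center is best. ✓
Column (type θ₂), facing Up: Left gives 11, Center gives 7, Right gives 3. Proposed Left is best. ✓

Yes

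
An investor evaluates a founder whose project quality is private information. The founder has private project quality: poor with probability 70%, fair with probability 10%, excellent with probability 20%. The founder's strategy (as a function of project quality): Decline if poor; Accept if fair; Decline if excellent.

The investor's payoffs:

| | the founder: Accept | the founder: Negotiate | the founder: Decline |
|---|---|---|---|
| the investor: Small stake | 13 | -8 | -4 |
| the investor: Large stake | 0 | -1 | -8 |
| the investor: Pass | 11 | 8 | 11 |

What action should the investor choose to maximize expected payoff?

E[Small stake] = 0.7·(-4) + 0.1·(13) + 0.2·(-4) = -2.3
E[Large stake] = 0.7·(-8) + 0.1·(0) + 0.2·(-8) = -7.2
E[Pass] = 0.7·(11) + 0.1·(11) + 0.2·(11) = 11
Best response: Pass (11 is the largest).

Pass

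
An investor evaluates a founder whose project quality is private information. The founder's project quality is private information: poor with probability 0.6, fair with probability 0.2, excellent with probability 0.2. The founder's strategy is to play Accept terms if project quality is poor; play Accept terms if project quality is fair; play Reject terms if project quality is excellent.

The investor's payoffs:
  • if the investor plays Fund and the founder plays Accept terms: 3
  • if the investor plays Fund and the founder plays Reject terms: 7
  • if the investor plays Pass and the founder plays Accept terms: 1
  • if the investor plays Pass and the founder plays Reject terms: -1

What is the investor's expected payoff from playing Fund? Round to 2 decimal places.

3.80

Take the expectation over the founder's project quality, weighting each type's action by its prior probability.
E[Fund] = 0.6·3 + 0.2·3 + 0.2·7 = 1.8 + 0.6 + 1.4 = 3.8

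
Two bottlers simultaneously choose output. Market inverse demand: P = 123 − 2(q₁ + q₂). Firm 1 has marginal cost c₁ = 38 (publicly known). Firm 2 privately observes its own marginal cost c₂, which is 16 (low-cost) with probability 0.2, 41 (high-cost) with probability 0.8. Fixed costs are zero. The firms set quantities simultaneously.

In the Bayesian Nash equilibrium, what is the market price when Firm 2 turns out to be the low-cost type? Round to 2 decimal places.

55.67

Type-c best response for Firm 2: q₂(c) = (123 − c)/4 − q₁/2.
Firm 1 maximizes expected profit; its first-order condition is 123 − 4q₁ − 2E[q₂] − 38 = 0.
Substituting E[q₂] and solving: E[c₂] = 36, so q₁ = (123 − 2·38 + 36)/6 = 13.8333.
q₂(low-cost) = 19.8333, so P = 123 − 2·(13.8333 + 19.8333) = 55.6667.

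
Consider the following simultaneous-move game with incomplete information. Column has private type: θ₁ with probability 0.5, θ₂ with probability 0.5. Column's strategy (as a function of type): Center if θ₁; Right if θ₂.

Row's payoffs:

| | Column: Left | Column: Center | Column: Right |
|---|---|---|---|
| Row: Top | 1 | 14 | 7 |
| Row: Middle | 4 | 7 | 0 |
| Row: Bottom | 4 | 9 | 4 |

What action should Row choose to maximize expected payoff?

Top

Compute Row's expected payoff for each action, taking the expectation over Column's type.
E[Top] = 0.5·(14) + 0.5·(7) = 10.5
E[Middle] = 0.5·(7) + 0.5·(0) = 3.5
E[Bottom] = 0.5·(9) + 0.5·(4) = 6.5
Best response: Top (10.5 is the largest).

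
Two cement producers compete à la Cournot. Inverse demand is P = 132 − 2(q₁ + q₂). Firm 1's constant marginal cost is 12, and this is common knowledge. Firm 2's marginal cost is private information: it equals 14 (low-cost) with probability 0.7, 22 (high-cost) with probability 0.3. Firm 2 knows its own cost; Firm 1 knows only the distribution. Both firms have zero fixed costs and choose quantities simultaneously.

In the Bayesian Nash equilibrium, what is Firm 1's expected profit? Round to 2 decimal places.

859.74

Each type of Firm 2 best-responds to q₁; Firm 1 best-responds to the expected q₂ over Firm 2's types.
Firm 2 with cost c maximizes (132 − 2(q₁+q₂) − c)·q₂, giving q₂(c) = (132 − c − 2q₁)/4.
E[c₂] = 0.7·14 + 0.3·22 = 16.4
Firm 1's FOC against E[q₂] yields q₁ = (132 − 2·12 + E[c₂])/6 = (132 − 24 + 16.4)/6 = 20.7333.
E[P] = 132 − 2·(q₁ + E[q₂]) = 53.4667; Firm 1's expected profit = (E[P] − 12)·q₁ = (53.4667 − 12)·20.7333 = 859.742.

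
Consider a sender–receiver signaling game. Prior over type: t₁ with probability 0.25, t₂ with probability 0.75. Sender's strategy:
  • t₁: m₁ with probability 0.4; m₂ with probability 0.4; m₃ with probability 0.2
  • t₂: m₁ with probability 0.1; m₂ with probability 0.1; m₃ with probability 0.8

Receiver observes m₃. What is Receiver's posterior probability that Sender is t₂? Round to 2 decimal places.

0.92

Apply Bayes' rule using the sender's strategy as the likelihood.
P(m₃) = 0.25·0.2 + 0.75·0.8 = 0.65
P(t₂ | m₃) = (0.75·0.8) / 0.65 = 0.6 / 0.65 = 0.923077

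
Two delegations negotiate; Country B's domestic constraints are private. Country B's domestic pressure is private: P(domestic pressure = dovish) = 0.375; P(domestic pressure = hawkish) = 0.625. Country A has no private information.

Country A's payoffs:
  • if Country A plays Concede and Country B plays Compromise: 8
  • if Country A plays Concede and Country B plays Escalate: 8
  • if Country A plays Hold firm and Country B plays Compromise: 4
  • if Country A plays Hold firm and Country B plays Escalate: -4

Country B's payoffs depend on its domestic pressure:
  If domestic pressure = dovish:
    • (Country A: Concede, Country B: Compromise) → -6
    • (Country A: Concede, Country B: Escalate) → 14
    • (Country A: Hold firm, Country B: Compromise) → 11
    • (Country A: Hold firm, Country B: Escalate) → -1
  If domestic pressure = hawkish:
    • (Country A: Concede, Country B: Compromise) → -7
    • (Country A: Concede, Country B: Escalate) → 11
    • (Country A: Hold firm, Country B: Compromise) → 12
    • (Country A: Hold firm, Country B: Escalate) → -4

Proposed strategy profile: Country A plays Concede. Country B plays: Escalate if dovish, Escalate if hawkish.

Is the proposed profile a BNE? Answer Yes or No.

Yes

Country A plays Concede: E[Concede] = 0.375·(8) + 0.625·(8) = 8; E[Hold firm] = -4. Best-responding. ✓
Country B (domestic pressure dovish), facing Concede: Compromise gives -6, Escalate gives 14. Proposed Escalate is best. ✓
Country B (domestic pressure hawkish), facing Concede: Compromise gives -7, Escalate gives 11. Proposed Escalate is best. ✓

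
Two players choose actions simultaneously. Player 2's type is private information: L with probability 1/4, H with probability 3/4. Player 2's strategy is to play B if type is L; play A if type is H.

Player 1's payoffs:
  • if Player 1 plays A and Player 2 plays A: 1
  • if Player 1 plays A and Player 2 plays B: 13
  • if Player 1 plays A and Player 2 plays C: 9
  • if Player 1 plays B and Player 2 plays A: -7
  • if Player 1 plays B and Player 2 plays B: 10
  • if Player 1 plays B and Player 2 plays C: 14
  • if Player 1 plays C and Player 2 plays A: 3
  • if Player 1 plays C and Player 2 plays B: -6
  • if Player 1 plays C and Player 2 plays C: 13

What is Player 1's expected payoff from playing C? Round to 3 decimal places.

E[C] = 1/4·(-6) + 3/4·3 = (-3/2) + 9/4 = 3/4

0.750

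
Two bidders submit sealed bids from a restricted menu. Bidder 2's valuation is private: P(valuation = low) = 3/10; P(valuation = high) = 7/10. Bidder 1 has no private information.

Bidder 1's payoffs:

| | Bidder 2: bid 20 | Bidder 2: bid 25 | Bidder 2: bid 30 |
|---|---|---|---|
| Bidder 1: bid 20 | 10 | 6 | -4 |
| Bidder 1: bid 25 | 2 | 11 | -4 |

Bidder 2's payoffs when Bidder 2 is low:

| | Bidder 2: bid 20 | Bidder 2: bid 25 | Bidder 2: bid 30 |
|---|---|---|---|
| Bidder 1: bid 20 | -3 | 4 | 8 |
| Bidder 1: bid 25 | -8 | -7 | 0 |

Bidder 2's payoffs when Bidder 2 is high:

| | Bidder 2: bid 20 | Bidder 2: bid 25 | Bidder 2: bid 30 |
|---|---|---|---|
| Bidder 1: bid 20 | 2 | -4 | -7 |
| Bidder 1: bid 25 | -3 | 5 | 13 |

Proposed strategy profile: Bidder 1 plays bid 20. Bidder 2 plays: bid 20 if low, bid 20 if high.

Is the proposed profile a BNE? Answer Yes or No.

No

Bidder 1 plays bid 20: E[bid 20] = 3/10·(10) + 7/10·(10) = 10; E[bid 25] = 2. Best-responding. ✓
Bidder 2 (valuation low), facing bid 20: bid 20 gives -3, bid 25 gives 4, bid 30 gives 8. Proposed bid 20 is not best — profitable deviation exists. ✗
Bidder 2 (valuation high), facing bid 20: bid 20 gives 2, bid 25 gives -4, bid 30 gives -7. Proposed bid 20 is best. ✓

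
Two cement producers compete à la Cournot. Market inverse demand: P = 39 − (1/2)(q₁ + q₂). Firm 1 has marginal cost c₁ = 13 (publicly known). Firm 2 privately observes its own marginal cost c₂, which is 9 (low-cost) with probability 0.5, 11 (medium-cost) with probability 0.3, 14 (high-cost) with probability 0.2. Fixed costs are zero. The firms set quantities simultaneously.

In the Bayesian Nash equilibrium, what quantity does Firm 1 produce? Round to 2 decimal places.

Type-c best response for Firm 2: q₂(c) = (39 − c) − q₁/2.
Firm 1 maximizes expected profit; its first-order condition is 39 − q₁ − (1/2)E[q₂] − 13 = 0.
Substituting E[q₂] and solving: E[c₂] = 10.6, so q₁ = (39 − 2·13 + 10.6)/(3/2) = 15.7333.

15.73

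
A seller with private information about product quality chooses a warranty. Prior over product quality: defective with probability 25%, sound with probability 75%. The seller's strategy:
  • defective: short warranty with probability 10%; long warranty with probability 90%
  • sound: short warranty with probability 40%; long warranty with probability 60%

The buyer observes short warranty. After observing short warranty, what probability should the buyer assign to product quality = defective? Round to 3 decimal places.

Apply Bayes' rule using the sender's strategy as the likelihood.
P(short warranty) = 0.25·0.1 + 0.75·0.4 = 0.325
P(defective | short warranty) = (0.25·0.1) / 0.325 = 0.025 / 0.325 = 0.0769231

0.077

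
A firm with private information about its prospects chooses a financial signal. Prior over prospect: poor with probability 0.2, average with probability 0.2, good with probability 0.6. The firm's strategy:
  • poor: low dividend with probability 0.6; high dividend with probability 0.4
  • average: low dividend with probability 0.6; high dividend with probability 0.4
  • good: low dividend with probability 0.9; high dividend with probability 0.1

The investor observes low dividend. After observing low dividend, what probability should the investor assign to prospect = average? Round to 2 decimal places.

0.15

P(low dividend) = 0.2·0.6 + 0.2·0.6 + 0.6·0.9 = 0.78
P(average | low dividend) = (0.2·0.6) / 0.78 = 0.12 / 0.78 = 0.153846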